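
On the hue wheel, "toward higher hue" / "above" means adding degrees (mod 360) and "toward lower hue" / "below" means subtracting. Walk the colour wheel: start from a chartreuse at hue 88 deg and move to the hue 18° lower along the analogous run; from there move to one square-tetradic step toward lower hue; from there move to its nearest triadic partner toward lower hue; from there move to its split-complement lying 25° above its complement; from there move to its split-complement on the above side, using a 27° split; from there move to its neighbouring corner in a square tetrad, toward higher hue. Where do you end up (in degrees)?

2°

−18° (analog 18° ↓): 88 − 18 = 70°
−90° (square ↓): 70 − 90 = -20 → -20 + 360 = 340°
−120° (triadic ↓): 340 − 120 = 220°
+205° (split-comp 25° ↑): 220 + 205 = 425 → 425 − 360 = 65°
+207° (split-comp 27° ↑): 65 + 207 = 272°
+90° (square ↑): 272 + 90 = 362 → 362 − 360 = 2°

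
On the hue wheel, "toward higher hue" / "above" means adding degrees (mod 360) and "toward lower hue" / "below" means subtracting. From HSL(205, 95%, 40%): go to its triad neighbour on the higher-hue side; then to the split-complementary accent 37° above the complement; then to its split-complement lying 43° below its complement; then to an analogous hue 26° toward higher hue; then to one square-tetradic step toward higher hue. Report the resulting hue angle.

triadic ↑ +120°: 205 + 120 = 325°
split-comp 37° ↑ +217°: 325 + 217 = 542 → 542 − 360 = 182°
split-comp 43° ↓ +137°: 182 + 137 = 319°
analog 26° ↑ +26°: 319 + 26 = 345°
square ↑ +90°: 345 + 90 = 435 → 435 − 360 = 75°

75°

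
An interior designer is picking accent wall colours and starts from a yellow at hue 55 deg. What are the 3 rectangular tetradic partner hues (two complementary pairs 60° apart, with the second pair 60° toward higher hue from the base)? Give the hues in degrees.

55 + 60 = 115°
55 + 180 = 235°
55 + 240 = 295°

115°, 235°, and 295°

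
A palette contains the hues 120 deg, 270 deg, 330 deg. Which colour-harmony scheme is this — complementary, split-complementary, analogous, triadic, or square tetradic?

Sort the hues: 120°, 270°, 330°.
Successive gaps around the wheel: 150°, 60°, 150°.
Two 150° gaps and one 60° gap — a base hue opposite a pair of accents 30° either side of its complement — is the split-complementary pattern.

split-complementary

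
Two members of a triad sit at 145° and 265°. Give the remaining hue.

A triad spaces three hues 120° apart.
The full set is {25°, 145°, 265°}.

25°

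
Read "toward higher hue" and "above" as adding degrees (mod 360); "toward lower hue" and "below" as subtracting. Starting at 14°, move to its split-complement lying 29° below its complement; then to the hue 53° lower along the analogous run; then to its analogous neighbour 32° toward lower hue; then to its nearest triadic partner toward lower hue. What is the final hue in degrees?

+151° (split-comp 29° ↓): 14 + 151 = 165°
−53° (analog 53° ↓): 165 − 53 = 112°
−32° (analog 32° ↓): 112 − 32 = 80°
−120° (triadic ↓): 80 − 120 = -40 → -40 + 360 = 320°

320°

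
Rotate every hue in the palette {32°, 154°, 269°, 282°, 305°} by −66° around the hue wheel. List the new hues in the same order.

32 − 66 = -34 → -34 + 360 = 326°
154 − 66 = 88°
269 − 66 = 203°
282 − 66 = 216°
305 − 66 = 239°

326°, 88°, 203°, 216°, 239°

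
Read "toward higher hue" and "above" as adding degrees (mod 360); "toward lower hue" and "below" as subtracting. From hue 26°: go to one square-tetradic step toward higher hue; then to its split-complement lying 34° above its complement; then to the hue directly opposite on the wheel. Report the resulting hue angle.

26 + 90 = 116°   (square ↑)
116 + 214 = 330°   (split-comp 34° ↑)
330 + 180 = 510 → 510 − 360 = 150°   (complement)

150°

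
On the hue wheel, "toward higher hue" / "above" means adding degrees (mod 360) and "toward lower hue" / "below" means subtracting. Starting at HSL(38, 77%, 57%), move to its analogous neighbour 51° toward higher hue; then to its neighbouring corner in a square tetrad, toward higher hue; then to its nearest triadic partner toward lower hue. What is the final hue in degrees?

59°

analog 51° ↑ +51°: 38 + 51 = 89°
square ↑ +90°: 89 + 90 = 179°
triadic ↓ −120°: 179 − 120 = 59°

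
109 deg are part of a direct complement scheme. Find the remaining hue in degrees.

289°

The complement sits 180° across the wheel.
The full set through 109° is {109°, 289°}.
Given {109°}, the missing hue is 289°.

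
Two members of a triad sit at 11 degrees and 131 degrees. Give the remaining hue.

A triad spaces three hues 120° apart.
The full set is {11°, 131°, 251°}.

251°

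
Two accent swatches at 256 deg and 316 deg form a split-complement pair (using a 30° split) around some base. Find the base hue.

106°

The accents sit 30° either side of the complement, so the complement is their short-arc midpoint on the wheel.
Short-arc midpoint of 256° and 316°: 286°.
Base is 180° from the complement: 286 − 180 = 106°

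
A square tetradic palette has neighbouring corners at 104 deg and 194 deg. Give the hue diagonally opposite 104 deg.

A square tetradic scheme places four hues 90° apart; opposite corners are 180° apart.
104 + 180 = 284°

284°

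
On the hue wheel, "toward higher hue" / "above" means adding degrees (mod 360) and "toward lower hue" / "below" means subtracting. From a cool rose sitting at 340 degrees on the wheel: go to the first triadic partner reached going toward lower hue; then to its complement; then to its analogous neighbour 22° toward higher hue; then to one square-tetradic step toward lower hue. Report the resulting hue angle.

332°

−120° (triadic ↓): 340 − 120 = 220°
+180° (complement): 220 + 180 = 400 → 400 − 360 = 40°
+22° (analog 22° ↑): 40 + 22 = 62°
−90° (square ↓): 62 − 90 = -28 → -28 + 360 = 332°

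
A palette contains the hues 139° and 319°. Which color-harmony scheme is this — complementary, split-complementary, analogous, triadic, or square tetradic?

Sort the hues: 139°, 319°.
Successive gaps around the wheel: 180°, 180°.
Two hues 180° apart are complementary.

complementary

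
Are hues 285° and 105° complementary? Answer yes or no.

Angular distance: |285 − 105| = 180 = 180°.
Complementary requires 180°.

yes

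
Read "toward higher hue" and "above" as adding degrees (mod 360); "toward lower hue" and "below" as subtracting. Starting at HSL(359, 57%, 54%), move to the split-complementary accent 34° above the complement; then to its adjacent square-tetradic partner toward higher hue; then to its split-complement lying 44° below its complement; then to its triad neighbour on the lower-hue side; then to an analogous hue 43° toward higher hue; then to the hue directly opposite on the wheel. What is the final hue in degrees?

182°

split-comp 34° ↑ +214°: 359 + 214 = 573 → 573 − 360 = 213°
square ↑ +90°: 213 + 90 = 303°
split-comp 44° ↓ +136°: 303 + 136 = 439 → 439 − 360 = 79°
triadic ↓ −120°: 79 − 120 = -41 → -41 + 360 = 319°
analog 43° ↑ +43°: 319 + 43 = 362 → 362 − 360 = 2°
complement +180°: 2 + 180 = 182°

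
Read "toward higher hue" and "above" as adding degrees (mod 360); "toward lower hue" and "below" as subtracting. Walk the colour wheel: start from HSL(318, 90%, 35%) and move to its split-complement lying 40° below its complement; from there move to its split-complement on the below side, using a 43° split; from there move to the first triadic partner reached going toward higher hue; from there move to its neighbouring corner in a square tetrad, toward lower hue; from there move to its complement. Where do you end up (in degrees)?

+140° (split-comp 40° ↓): 318 + 140 = 458 → 458 − 360 = 98°
+137° (split-comp 43° ↓): 98 + 137 = 235°
+120° (triadic ↑): 235 + 120 = 355°
−90° (square ↓): 355 − 90 = 265°
+180° (complement): 265 + 180 = 445 → 445 − 360 = 85°

85°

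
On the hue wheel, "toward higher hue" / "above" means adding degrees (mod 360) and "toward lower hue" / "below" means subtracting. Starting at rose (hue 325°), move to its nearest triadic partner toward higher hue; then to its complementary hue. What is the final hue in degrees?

265°

+120° (triadic ↑): 325 + 120 = 445 → 445 − 360 = 85°
+180° (complement): 85 + 180 = 265°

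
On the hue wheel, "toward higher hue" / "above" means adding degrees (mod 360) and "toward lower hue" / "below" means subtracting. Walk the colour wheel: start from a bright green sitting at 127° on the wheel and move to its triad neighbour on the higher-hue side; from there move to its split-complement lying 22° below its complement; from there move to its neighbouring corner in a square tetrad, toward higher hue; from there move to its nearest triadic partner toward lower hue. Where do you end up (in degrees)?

15°

+120° (triadic ↑): 127 + 120 = 247°
+158° (split-comp 22° ↓): 247 + 158 = 405 → 405 − 360 = 45°
+90° (square ↑): 45 + 90 = 135°
−120° (triadic ↓): 135 − 120 = 15°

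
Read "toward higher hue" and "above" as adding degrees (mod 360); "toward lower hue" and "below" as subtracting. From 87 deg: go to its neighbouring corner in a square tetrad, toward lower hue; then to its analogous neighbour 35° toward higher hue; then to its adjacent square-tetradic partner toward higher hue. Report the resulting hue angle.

87 − 90 = -3 → -3 + 360 = 357°   (square ↓)
357 + 35 = 392 → 392 − 360 = 32°   (analog 35° ↑)
32 + 90 = 122°   (square ↑)

122°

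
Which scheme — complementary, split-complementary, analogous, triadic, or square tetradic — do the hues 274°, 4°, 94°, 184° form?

Sort the hues: 4°, 94°, 184°, 274°.
Successive gaps around the wheel: 90°, 90°, 90°, 90°.
Four hues every 90° form a square tetradic scheme.

square tetradic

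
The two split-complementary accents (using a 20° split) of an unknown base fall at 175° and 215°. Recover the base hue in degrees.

The accents sit 20° either side of the complement, so the complement is their short-arc midpoint on the wheel.
Short-arc midpoint of 175° and 215°: 195°.
Base is 180° from the complement: 195 − 180 = 15°

15°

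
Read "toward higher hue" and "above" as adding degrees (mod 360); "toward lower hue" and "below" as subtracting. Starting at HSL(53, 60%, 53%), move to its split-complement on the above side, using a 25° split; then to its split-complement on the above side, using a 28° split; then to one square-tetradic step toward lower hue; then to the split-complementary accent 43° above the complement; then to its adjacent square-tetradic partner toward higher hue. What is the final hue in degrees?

329°

53 + 205 = 258°   (split-comp 25° ↑)
258 + 208 = 466 → 466 − 360 = 106°   (split-comp 28° ↑)
106 − 90 = 16°   (square ↓)
16 + 223 = 239°   (split-comp 43° ↑)
239 + 90 = 329°   (square ↑)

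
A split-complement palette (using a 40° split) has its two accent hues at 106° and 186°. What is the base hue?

326°

The accents sit 40° either side of the complement, so the complement is their short-arc midpoint on the wheel.
Short-arc midpoint of 106° and 186°: 146°.
Base is 180° from the complement: 146 − 180 = -34 → -34 + 360 = 326°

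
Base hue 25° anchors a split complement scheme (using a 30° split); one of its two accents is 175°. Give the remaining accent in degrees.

235°

Split-complementary hues sit 30° either side of the complement.
Complement of the base 25°: 25 + 180 = 205°
The given accent 175° is 30° one side of 205°; the other accent sits 30° the other side: 205 + 30 = 235°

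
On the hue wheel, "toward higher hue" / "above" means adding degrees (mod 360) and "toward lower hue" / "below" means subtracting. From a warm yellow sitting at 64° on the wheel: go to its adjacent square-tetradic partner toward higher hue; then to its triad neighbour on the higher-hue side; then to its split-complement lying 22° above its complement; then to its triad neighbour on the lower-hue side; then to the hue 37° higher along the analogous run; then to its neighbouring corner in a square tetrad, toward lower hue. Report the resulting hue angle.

+90° (square ↑): 64 + 90 = 154°
+120° (triadic ↑): 154 + 120 = 274°
+202° (split-comp 22° ↑): 274 + 202 = 476 → 476 − 360 = 116°
−120° (triadic ↓): 116 − 120 = -4 → -4 + 360 = 356°
+37° (analog 37° ↑): 356 + 37 = 393 → 393 − 360 = 33°
−90° (square ↓): 33 − 90 = -57 → -57 + 360 = 303°

303°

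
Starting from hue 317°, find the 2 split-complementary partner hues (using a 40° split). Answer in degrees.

Split-complementary hues sit 40° either side of the complement.
Complement of 317°: 317 + 180 = 497 → 497 − 360 = 137°
137 − 40 = 97°
137 + 40 = 177°

97° and 177°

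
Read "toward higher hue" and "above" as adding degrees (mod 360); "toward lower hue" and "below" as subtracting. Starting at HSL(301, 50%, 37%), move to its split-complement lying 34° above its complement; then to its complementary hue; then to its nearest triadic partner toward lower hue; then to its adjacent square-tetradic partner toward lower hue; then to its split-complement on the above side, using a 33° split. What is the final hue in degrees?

+214° (split-comp 34° ↑): 301 + 214 = 515 → 515 − 360 = 155°
+180° (complement): 155 + 180 = 335°
−120° (triadic ↓): 335 − 120 = 215°
−90° (square ↓): 215 − 90 = 125°
+213° (split-comp 33° ↑): 125 + 213 = 338°

338°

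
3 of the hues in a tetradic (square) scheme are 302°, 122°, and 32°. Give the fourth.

212°

A square tetradic scheme places four hues every 90°.
The full set through 32° is {32°, 122°, 212°, 302°}.
Given {32°, 122°, 302°}, the missing hue is 212°.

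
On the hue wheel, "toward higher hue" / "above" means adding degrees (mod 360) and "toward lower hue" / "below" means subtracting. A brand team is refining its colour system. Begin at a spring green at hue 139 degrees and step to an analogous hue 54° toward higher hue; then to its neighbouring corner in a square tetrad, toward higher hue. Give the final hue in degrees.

283°

analog 54° ↑ +54°: 139 + 54 = 193°
square ↑ +90°: 193 + 90 = 283°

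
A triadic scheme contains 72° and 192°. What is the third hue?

A triad spaces three hues 120° apart.
The full set is {72°, 192°, 312°}.

312°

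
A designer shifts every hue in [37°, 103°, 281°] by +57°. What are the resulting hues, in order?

94°, 160°, 338°

37 + 57 = 94°
103 + 57 = 160°
281 + 57 = 338°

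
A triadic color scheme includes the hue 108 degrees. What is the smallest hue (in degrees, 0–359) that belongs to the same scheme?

108°

A triad places three hues 120° apart.
The full set through 108° is {108°, 228°, 348°}.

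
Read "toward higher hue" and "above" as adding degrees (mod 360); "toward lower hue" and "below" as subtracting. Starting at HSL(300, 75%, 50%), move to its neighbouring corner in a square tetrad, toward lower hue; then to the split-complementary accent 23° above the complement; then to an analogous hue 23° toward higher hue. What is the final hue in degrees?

76°

300 − 90 = 210°   (square ↓)
210 + 203 = 413 → 413 − 360 = 53°   (split-comp 23° ↑)
53 + 23 = 76°   (analog 23° ↑)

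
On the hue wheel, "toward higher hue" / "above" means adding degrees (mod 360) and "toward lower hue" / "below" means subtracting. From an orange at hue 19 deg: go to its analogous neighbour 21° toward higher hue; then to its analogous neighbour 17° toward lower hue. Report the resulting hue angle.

analog 21° ↑ +21°: 19 + 21 = 40°
analog 17° ↓ −17°: 40 − 17 = 23°

23°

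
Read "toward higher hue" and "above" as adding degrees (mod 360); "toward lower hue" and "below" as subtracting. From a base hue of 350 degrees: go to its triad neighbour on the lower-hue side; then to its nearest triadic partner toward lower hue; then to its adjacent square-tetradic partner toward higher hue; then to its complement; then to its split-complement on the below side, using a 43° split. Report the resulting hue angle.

350 − 120 = 230°   (triadic ↓)
230 − 120 = 110°   (triadic ↓)
110 + 90 = 200°   (square ↑)
200 + 180 = 380 → 380 − 360 = 20°   (complement)
20 + 137 = 157°   (split-comp 43° ↓)

157°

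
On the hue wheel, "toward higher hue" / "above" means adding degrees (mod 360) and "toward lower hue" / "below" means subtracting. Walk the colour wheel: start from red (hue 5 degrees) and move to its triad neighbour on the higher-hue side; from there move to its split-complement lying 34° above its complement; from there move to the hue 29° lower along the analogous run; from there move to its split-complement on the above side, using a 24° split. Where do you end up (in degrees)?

triadic ↑ +120°: 5 + 120 = 125°
split-comp 34° ↑ +214°: 125 + 214 = 339°
analog 29° ↓ −29°: 339 − 29 = 310°
split-comp 24° ↑ +204°: 310 + 204 = 514 → 514 − 360 = 154°

154°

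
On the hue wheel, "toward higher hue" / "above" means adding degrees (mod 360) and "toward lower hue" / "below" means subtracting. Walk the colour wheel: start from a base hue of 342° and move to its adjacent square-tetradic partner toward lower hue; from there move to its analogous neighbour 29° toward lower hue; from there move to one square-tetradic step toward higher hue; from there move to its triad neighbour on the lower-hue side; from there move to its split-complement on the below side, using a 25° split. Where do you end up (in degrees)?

−90° (square ↓): 342 − 90 = 252°
−29° (analog 29° ↓): 252 − 29 = 223°
+90° (square ↑): 223 + 90 = 313°
−120° (triadic ↓): 313 − 120 = 193°
+155° (split-comp 25° ↓): 193 + 155 = 348°

348°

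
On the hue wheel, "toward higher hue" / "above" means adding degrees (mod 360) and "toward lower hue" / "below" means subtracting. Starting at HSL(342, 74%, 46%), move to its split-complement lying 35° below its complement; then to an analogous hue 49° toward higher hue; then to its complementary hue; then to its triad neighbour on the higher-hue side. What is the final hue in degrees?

116°

342 + 145 = 487 → 487 − 360 = 127°   (split-comp 35° ↓)
127 + 49 = 176°   (analog 49° ↑)
176 + 180 = 356°   (complement)
356 + 120 = 476 → 476 − 360 = 116°   (triadic ↑)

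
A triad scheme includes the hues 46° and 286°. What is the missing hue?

166°

A triad places three hues 120° apart.
The full set through 46° is {46°, 166°, 286°}.
Given {46°, 286°}, the missing hue is 166°.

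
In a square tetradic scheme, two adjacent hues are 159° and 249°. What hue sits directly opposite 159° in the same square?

A square tetradic scheme places four hues 90° apart; opposite corners are 180° apart.
159 + 180 = 339°

339°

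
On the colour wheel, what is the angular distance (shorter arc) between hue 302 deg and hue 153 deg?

149°

|302 − 153| = 149.
149 ≤ 180, so the shorter arc is 149°.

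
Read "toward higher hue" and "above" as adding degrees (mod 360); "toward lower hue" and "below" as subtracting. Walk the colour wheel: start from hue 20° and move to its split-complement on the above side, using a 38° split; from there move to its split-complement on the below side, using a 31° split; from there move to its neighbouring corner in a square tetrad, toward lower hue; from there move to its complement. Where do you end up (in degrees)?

20 + 218 = 238°   (split-comp 38° ↑)
238 + 149 = 387 → 387 − 360 = 27°   (split-comp 31° ↓)
27 − 90 = -63 → -63 + 360 = 297°   (square ↓)
297 + 180 = 477 → 477 − 360 = 117°   (complement)

117°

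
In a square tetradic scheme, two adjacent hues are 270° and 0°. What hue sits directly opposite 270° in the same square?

A square tetradic scheme places four hues 90° apart; opposite corners are 180° apart.
270 + 180 = 450 → 450 − 360 = 90°

90°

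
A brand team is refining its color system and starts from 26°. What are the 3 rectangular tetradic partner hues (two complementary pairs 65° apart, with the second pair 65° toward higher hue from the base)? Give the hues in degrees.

A rectangular tetradic uses two complementary pairs 65° apart: offsets 0°, 65°, 180°, 245°.
26 + 65 = 91°
26 + 180 = 206°
26 + 245 = 271°

91°, 206°, 271°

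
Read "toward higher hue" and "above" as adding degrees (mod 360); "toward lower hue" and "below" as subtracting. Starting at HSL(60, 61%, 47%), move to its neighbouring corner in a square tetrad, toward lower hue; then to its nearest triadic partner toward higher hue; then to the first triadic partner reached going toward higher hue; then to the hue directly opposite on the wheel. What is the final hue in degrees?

60 − 90 = -30 → -30 + 360 = 330°   (square ↓)
330 + 120 = 450 → 450 − 360 = 90°   (triadic ↑)
90 + 120 = 210°   (triadic ↑)
210 + 180 = 390 → 390 − 360 = 30°   (complement)

30°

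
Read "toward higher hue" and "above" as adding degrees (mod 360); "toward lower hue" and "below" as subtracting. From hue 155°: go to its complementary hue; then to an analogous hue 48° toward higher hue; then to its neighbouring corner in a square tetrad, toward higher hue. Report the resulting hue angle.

+180° (complement): 155 + 180 = 335°
+48° (analog 48° ↑): 335 + 48 = 383 → 383 − 360 = 23°
+90° (square ↑): 23 + 90 = 113°

113°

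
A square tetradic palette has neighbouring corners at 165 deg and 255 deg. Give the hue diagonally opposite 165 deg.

345°

A square tetradic scheme places four hues 90° apart; opposite corners are 180° apart.
165 + 180 = 345°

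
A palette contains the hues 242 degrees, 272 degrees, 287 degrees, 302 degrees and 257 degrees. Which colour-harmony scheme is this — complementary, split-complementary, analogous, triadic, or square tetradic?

analogous

Sort the hues: 242°, 257°, 272°, 287°, 302°.
Successive gaps around the wheel: 15°, 15°, 15°, 15°, 300°.
A run of hues at equal small steps (15°) with one large closing gap is an analogous group.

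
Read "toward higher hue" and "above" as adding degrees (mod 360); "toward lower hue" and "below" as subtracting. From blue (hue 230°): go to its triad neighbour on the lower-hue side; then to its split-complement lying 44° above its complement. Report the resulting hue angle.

334°

triadic ↓ −120°: 230 − 120 = 110°
split-comp 44° ↑ +224°: 110 + 224 = 334°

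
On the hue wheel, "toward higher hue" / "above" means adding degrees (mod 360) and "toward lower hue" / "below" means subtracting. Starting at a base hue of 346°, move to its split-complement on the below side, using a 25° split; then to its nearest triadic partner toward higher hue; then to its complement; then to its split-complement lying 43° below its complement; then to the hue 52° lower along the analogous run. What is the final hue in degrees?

166°

split-comp 25° ↓ +155°: 346 + 155 = 501 → 501 − 360 = 141°
triadic ↑ +120°: 141 + 120 = 261°
complement +180°: 261 + 180 = 441 → 441 − 360 = 81°
split-comp 43° ↓ +137°: 81 + 137 = 218°
analog 52° ↓ −52°: 218 − 52 = 166°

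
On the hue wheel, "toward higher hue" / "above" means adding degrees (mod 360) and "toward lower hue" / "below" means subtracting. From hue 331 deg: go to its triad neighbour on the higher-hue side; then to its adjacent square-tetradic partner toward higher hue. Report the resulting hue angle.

triadic ↑ +120°: 331 + 120 = 451 → 451 − 360 = 91°
square ↑ +90°: 91 + 90 = 181°

181°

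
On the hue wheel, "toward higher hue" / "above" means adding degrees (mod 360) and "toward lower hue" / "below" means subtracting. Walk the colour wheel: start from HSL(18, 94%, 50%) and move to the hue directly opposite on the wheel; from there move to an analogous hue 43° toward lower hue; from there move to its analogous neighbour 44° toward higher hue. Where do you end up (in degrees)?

199°

complement +180°: 18 + 180 = 198°
analog 43° ↓ −43°: 198 − 43 = 155°
analog 44° ↑ +44°: 155 + 44 = 199°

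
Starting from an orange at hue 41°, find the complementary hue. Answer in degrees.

The complement sits 180° across the wheel.
41 + 180 = 221°

221°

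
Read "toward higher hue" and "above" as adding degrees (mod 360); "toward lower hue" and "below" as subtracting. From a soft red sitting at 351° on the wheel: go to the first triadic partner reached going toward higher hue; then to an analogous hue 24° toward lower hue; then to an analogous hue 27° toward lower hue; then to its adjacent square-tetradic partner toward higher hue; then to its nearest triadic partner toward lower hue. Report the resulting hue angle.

triadic ↑ +120°: 351 + 120 = 471 → 471 − 360 = 111°
analog 24° ↓ −24°: 111 − 24 = 87°
analog 27° ↓ −27°: 87 − 27 = 60°
square ↑ +90°: 60 + 90 = 150°
triadic ↓ −120°: 150 − 120 = 30°

30°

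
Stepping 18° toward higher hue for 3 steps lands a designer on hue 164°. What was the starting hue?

3 steps of 18° (toward higher hue) give a net shift of +54°.
Start = end − shift: 164 − 54 = 110°

110°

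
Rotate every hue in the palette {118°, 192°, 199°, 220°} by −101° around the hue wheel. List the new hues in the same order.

17°, 91°, 98°, 119°

118 − 101 = 17°
192 − 101 = 91°
199 − 101 = 98°
220 − 101 = 119°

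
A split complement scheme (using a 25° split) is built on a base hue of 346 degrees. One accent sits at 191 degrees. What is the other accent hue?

141°

Split-complementary hues sit 25° either side of the complement.
Complement of the base 346°: 346 + 180 = 526 → 526 − 360 = 166°
The given accent 191° is 25° one side of 166°; the other accent sits 25° the other side: 166 − 25 = 141°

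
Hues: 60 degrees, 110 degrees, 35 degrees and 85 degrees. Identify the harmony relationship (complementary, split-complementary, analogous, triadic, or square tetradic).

analogous

Sort the hues: 35°, 60°, 85°, 110°.
Successive gaps around the wheel: 25°, 25°, 25°, 285°.
A run of hues at equal small steps (25°) with one large closing gap is an analogous group.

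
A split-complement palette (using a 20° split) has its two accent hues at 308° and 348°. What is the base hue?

148°

The accents sit 20° either side of the complement, so the complement is their short-arc midpoint on the wheel.
Short-arc midpoint of 308° and 348°: 328°.
Base is 180° from the complement: 328 − 180 = 148°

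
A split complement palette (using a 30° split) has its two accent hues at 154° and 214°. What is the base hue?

4°

The accents sit 30° either side of the complement, so the complement is their short-arc midpoint on the wheel.
Short-arc midpoint of 154° and 214°: 184°.
Base is 180° from the complement: 184 − 180 = 4°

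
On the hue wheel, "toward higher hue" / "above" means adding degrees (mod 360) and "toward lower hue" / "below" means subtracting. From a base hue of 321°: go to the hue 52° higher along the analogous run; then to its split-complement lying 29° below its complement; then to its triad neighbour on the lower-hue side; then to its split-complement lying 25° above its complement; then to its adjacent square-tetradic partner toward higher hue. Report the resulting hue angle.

339°

analog 52° ↑ +52°: 321 + 52 = 373 → 373 − 360 = 13°
split-comp 29° ↓ +151°: 13 + 151 = 164°
triadic ↓ −120°: 164 − 120 = 44°
split-comp 25° ↑ +205°: 44 + 205 = 249°
square ↑ +90°: 249 + 90 = 339°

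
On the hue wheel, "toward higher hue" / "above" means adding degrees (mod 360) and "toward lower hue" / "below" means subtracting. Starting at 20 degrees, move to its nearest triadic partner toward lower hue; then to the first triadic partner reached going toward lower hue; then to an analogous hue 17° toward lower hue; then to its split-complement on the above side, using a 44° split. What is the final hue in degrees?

triadic ↓ −120°: 20 − 120 = -100 → -100 + 360 = 260°
triadic ↓ −120°: 260 − 120 = 140°
analog 17° ↓ −17°: 140 − 17 = 123°
split-comp 44° ↑ +224°: 123 + 224 = 347°

347°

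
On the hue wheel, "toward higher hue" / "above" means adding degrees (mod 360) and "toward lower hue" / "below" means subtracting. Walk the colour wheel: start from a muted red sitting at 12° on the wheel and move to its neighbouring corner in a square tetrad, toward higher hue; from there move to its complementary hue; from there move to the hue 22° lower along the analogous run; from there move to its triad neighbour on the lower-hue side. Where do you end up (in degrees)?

140°

12 + 90 = 102°   (square ↑)
102 + 180 = 282°   (complement)
282 − 22 = 260°   (analog 22° ↓)
260 − 120 = 140°   (triadic ↓)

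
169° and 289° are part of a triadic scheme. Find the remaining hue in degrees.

A triad places three hues 120° apart.
The full set through 169° is {49°, 169°, 289°}.
Given {169°, 289°}, the missing hue is 49°.

49°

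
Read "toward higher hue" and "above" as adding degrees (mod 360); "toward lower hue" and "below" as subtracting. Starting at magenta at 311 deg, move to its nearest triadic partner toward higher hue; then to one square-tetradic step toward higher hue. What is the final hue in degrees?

311 + 120 = 431 → 431 − 360 = 71°   (triadic ↑)
71 + 90 = 161°   (square ↑)

161°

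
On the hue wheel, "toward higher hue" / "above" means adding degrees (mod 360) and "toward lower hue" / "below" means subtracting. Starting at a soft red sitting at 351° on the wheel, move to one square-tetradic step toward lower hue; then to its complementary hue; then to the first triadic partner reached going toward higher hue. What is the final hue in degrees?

351 − 90 = 261°   (square ↓)
261 + 180 = 441 → 441 − 360 = 81°   (complement)
81 + 120 = 201°   (triadic ↑)

201°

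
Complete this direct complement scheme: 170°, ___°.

The complement sits 180° across the wheel.
The full set through 170° is {170°, 350°}.
Given {170°}, the missing hue is 350°.

350°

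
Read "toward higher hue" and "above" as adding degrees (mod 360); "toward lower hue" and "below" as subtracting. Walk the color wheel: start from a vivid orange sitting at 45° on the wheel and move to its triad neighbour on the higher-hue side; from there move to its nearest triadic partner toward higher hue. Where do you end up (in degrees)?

45 + 120 = 165°   (triadic ↑)
165 + 120 = 285°   (triadic ↑)

285°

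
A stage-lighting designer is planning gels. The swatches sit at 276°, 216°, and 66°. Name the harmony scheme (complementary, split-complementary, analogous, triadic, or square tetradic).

Sort the hues: 66°, 216°, 276°.
Successive gaps around the wheel: 150°, 60°, 150°.
Two 150° gaps and one 60° gap — a base hue opposite a pair of accents 30° either side of its complement — is the split-complementary pattern.

split-complementary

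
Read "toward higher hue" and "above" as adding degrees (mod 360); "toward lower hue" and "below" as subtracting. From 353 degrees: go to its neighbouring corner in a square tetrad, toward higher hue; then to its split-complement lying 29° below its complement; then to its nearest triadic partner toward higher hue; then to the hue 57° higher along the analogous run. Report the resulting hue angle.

+90° (square ↑): 353 + 90 = 443 → 443 − 360 = 83°
+151° (split-comp 29° ↓): 83 + 151 = 234°
+120° (triadic ↑): 234 + 120 = 354°
+57° (analog 57° ↑): 354 + 57 = 411 → 411 − 360 = 51°

51°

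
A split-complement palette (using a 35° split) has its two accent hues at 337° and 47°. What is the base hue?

192°

The accents sit 35° either side of the complement, so the complement is their short-arc midpoint on the wheel.
Short-arc midpoint of 337° and 47°: 12°.
Base is 180° from the complement: 12 − 180 = -168 → -168 + 360 = 192°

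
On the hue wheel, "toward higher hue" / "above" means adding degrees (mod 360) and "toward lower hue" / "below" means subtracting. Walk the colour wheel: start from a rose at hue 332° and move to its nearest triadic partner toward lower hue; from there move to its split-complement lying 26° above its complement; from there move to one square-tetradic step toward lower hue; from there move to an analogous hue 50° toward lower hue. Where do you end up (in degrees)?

−120° (triadic ↓): 332 − 120 = 212°
+206° (split-comp 26° ↑): 212 + 206 = 418 → 418 − 360 = 58°
−90° (square ↓): 58 − 90 = -32 → -32 + 360 = 328°
−50° (analog 50° ↓): 328 − 50 = 278°

278°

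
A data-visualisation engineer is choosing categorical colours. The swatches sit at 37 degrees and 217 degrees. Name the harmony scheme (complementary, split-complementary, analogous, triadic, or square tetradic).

complementary

Sort the hues: 37°, 217°.
Successive gaps around the wheel: 180°, 180°.
Two hues 180° apart are complementary.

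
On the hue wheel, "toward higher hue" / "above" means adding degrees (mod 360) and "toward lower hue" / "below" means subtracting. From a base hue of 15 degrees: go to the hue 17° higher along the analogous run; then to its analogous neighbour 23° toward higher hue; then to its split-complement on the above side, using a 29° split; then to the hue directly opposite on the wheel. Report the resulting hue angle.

84°

analog 17° ↑ +17°: 15 + 17 = 32°
analog 23° ↑ +23°: 32 + 23 = 55°
split-comp 29° ↑ +209°: 55 + 209 = 264°
complement +180°: 264 + 180 = 444 → 444 − 360 = 84°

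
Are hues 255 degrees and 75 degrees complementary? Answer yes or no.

yes

Angular distance: |255 − 75| = 180 = 180°.
Complementary requires 180°.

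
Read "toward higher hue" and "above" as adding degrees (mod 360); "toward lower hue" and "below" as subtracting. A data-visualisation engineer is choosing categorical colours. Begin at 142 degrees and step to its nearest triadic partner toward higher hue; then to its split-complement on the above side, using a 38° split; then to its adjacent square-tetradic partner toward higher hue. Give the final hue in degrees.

142 + 120 = 262°   (triadic ↑)
262 + 218 = 480 → 480 − 360 = 120°   (split-comp 38° ↑)
120 + 90 = 210°   (square ↑)

210°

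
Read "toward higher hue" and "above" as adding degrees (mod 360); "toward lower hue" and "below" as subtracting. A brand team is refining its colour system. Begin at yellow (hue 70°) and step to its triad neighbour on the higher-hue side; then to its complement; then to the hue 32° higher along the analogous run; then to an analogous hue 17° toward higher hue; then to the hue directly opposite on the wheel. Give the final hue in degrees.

239°

70 + 120 = 190°   (triadic ↑)
190 + 180 = 370 → 370 − 360 = 10°   (complement)
10 + 32 = 42°   (analog 32° ↑)
42 + 17 = 59°   (analog 17° ↑)
59 + 180 = 239°   (complement)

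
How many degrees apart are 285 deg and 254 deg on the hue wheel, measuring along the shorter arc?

31°

|285 − 254| = 31.
31 ≤ 180, so the shorter arc is 31°.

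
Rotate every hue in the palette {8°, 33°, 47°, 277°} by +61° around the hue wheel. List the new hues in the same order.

69°, 94°, 108°, 338°

8 + 61 = 69°
33 + 61 = 94°
47 + 61 = 108°
277 + 61 = 338°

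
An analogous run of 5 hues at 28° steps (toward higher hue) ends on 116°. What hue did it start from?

4 steps of 28° (toward higher hue) give a net shift of +112°.
Start = end − shift: 116 − 112 = 4°

4°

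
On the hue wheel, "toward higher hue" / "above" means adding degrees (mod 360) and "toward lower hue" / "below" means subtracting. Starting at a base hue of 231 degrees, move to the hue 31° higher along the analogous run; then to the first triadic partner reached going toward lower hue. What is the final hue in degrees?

231 + 31 = 262°   (analog 31° ↑)
262 − 120 = 142°   (triadic ↓)

142°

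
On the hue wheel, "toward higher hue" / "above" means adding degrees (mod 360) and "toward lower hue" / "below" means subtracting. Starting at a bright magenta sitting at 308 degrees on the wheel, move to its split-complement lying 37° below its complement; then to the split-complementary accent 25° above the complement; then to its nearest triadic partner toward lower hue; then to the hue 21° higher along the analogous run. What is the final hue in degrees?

split-comp 37° ↓ +143°: 308 + 143 = 451 → 451 − 360 = 91°
split-comp 25° ↑ +205°: 91 + 205 = 296°
triadic ↓ −120°: 296 − 120 = 176°
analog 21° ↑ +21°: 176 + 21 = 197°

197°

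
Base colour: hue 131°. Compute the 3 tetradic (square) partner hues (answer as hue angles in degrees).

131 + 90 = 221°
131 + 180 = 311°
131 + 270 = 401 → 401 − 360 = 41°

221°, 311°, and 41°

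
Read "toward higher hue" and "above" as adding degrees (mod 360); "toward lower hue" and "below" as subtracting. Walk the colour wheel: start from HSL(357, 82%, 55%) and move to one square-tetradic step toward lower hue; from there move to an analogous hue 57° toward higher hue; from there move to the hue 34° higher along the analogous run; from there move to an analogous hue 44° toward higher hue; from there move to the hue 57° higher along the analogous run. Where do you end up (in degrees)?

−90° (square ↓): 357 − 90 = 267°
+57° (analog 57° ↑): 267 + 57 = 324°
+34° (analog 34° ↑): 324 + 34 = 358°
+44° (analog 44° ↑): 358 + 44 = 402 → 402 − 360 = 42°
+57° (analog 57° ↑): 42 + 57 = 99°

99°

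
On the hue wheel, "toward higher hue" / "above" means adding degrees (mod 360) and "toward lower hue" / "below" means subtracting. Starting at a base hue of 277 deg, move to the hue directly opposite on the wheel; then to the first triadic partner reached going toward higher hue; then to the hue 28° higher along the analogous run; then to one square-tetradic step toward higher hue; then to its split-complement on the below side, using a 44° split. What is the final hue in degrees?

+180° (complement): 277 + 180 = 457 → 457 − 360 = 97°
+120° (triadic ↑): 97 + 120 = 217°
+28° (analog 28° ↑): 217 + 28 = 245°
+90° (square ↑): 245 + 90 = 335°
+136° (split-comp 44° ↓): 335 + 136 = 471 → 471 − 360 = 111°

111°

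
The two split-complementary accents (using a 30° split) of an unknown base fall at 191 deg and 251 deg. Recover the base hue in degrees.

41°

The accents sit 30° either side of the complement, so the complement is their short-arc midpoint on the wheel.
Short-arc midpoint of 191° and 251°: 221°.
Base is 180° from the complement: 221 − 180 = 41°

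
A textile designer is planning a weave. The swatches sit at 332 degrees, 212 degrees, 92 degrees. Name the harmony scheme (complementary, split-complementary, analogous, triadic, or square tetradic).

Sort the hues: 92°, 212°, 332°.
Successive gaps around the wheel: 120°, 120°, 120°.
Three hues equally spaced 120° apart form a triad.

triadic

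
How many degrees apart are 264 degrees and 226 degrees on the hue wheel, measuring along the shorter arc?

38°

|264 − 226| = 38.
38 ≤ 180, so the shorter arc is 38°.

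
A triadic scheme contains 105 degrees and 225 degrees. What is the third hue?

A triad spaces three hues 120° apart.
The full set is {105°, 225°, 345°}.

345°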